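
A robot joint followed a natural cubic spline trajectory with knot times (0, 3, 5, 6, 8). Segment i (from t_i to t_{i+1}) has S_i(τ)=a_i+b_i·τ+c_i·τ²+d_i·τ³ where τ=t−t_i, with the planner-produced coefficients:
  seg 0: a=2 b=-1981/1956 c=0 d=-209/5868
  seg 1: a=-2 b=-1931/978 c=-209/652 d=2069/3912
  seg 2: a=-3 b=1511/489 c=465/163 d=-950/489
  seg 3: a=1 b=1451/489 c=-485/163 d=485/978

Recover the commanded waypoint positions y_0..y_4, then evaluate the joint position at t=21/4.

y_0 = S_0(0) = a_0 = 2
y_1 = S_1(0) = a_1 = -2
y_2 = S_2(0) = a_2 = -3
y_3 = S_3(0) = a_3 = 1
y_4 = S_3(2) = -1
t_q=21/4 is in segment 2 (τ=1/4); S_2(τ)=-10847/5216

y_0=2 y_1=-2 y_2=-3 y_3=1 y_4=-1
S(21/4) = -10847/5216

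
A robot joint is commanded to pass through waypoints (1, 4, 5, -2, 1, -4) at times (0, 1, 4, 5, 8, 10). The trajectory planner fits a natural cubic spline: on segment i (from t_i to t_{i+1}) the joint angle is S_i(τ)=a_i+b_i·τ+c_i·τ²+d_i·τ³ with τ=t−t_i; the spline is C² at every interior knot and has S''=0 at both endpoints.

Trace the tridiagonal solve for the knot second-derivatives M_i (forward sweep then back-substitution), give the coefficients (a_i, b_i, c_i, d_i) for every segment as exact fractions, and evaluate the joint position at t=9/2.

Δ: Δ0=3, Δ1=1/3, Δ2=-7, Δ3=1, Δ4=-5/2
row 1: diag=8, rhs=-16; c'=3/8, d'=-2
row 2: denom=8−3·3/8=55/8; d'=(-44−3·-2)/(55/8)=-304/55
row 3: denom=8−1·8/55=432/55; d'=(48−1·-304/55)/(432/55)=184/27
row 4: denom=10−3·55/144=425/48; d'=(-21−3·184/27)/(425/48)=-5968/1275
back: M4=-5968/1275
back: M3=184/27−55/144·-5968/1275=6581/765
back: M2=-304/55−8/55·6581/765=-25928/3825
back: M1=-2−3/8·-25928/3825=691/1275
M: M0=0, M1=691/1275, M2=-25928/3825, M3=6581/765, M4=-5968/1275, M5=0
seg 0: a=1, c=M0/2=0, d=(M1−M0)/(6·1)=691/7650, b=Δ0−h0·(2M0+M1)/6=22259/7650
seg 1: a=4, c=M1/2=691/2550, d=(M2−M1)/(6·3)=-28001/68850, b=Δ1−h1·(2M1+M2)/6=12166/3825
seg 2: a=5, c=M2/2=-12964/3825, d=(M3−M2)/(6·1)=2179/850, b=Δ2−h2·(2M2+M3)/6=-47233/7650
seg 3: a=-2, c=M3/2=6581/1530, d=(M4−M3)/(6·3)=-50809/68850, b=Δ3−h3·(2M3+M4)/6=-1184/225
seg 4: a=1, c=M4/2=-2984/1275, d=(M5−M4)/(6·2)=1492/3825, b=Δ4−h4·(2M4+M5)/6=4747/7650
t_q=9/2 → seg 2, τ=1/2; S=5+-47233/7650·τ+-12964/3825·τ²+2179/850·τ³=84823/61200

  seg 0: a=1 b=22259/7650 c=0 d=691/7650
  seg 1: a=4 b=12166/3825 c=691/2550 d=-28001/68850
  seg 2: a=5 b=-47233/7650 c=-12964/3825 d=2179/850
  seg 3: a=-2 b=-1184/225 c=6581/1530 d=-50809/68850
  seg 4: a=1 b=4747/7650 c=-2984/1275 d=1492/3825
S(9/2) = 84823/61200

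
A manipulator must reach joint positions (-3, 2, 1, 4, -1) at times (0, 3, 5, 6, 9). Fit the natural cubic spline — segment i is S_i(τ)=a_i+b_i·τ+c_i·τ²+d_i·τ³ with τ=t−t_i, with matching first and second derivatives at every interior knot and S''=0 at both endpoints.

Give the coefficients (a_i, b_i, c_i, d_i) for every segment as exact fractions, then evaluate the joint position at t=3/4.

Δ: Δ0=5/3, Δ1=-1/2, Δ2=3, Δ3=-5/3
row 1: diag=10, rhs=-13; c'=1/5, d'=-13/10
row 2: denom=6−2·1/5=28/5; d'=(21−2·-13/10)/(28/5)=59/14
row 3: denom=8−1·5/28=219/28; d'=(-28−1·59/14)/(219/28)=-902/219
back: M3=-902/219
back: M2=59/14−5/28·-902/219=1084/219
back: M1=-13/10−1/5·1084/219=-1003/438
M: M0=0, M1=-1003/438, M2=1084/219, M3=-902/219, M4=0
seg 0: a=-3, c=M0/2=0, d=(M1−M0)/(6·3)=-1003/7884, b=Δ0−h0·(2M0+M1)/6=821/292
seg 1: a=2, c=M1/2=-1003/876, d=(M2−M1)/(6·2)=1057/1752, b=Δ1−h1·(2M1+M2)/6=-91/146
seg 2: a=1, c=M2/2=542/219, d=(M3−M2)/(6·1)=-331/219, b=Δ2−h2·(2M2+M3)/6=446/219
seg 3: a=4, c=M3/2=-451/219, d=(M4−M3)/(6·3)=451/1971, b=Δ3−h3·(2M3+M4)/6=179/73
t_q=3/4 → seg 0, τ=3/4; S=-3+821/292·τ+0·τ²+-1003/7884·τ³=-17659/18688

  seg 0: a=-3 b=821/292 c=0 d=-1003/7884
  seg 1: a=2 b=-91/146 c=-1003/876 d=1057/1752
  seg 2: a=1 b=446/219 c=542/219 d=-331/219
  seg 3: a=4 b=179/73 c=-451/219 d=451/1971
S(3/4) = -17659/18688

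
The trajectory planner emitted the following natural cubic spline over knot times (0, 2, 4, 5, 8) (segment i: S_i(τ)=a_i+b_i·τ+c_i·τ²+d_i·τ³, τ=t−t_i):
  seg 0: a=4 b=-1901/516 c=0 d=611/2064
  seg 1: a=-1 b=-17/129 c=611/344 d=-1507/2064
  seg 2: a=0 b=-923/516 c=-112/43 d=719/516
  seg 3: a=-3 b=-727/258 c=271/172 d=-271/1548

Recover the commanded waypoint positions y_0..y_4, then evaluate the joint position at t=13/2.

y_0=4 y_1=-1 y_2=0 y_3=-3 y_4=-2
S(13/2) = -5879/1376

y_0 = S_0(0) = a_0 = 4
y_1 = S_1(0) = a_1 = -1
y_2 = S_2(0) = a_2 = 0
y_3 = S_3(0) = a_3 = -3
y_4 = S_3(3) = -2
t_q=13/2 is in segment 3 (τ=3/2); S_3(τ)=-5879/1376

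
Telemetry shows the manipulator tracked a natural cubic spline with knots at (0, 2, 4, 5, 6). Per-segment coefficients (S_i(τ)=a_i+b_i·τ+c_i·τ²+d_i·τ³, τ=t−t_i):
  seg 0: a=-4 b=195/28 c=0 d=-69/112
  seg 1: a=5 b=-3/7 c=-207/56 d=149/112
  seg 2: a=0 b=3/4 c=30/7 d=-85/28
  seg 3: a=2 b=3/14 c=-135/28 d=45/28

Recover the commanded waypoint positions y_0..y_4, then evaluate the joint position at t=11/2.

y_0=-4 y_1=5 y_2=0 y_3=2 y_4=-1
S(11/2) = 247/224

y_0 = S_0(0) = a_0 = -4
y_1 = S_1(0) = a_1 = 5
y_2 = S_2(0) = a_2 = 0
y_3 = S_3(0) = a_3 = 2
y_4 = S_3(1) = -1
t_q=11/2 is in segment 3 (τ=1/2); S_3(τ)=247/224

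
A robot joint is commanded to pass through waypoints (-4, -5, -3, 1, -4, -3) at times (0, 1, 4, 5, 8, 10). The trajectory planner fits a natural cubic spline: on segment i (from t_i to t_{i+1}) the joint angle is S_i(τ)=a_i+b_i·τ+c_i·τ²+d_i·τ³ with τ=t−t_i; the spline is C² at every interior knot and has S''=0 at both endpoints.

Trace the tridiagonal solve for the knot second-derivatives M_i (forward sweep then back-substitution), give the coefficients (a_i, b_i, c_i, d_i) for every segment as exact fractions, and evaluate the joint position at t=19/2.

Δ: Δ0=-1, Δ1=2/3, Δ2=4, Δ3=-5/3, Δ4=1/2
row 1: diag=8, rhs=10; c'=3/8, d'=5/4
row 2: denom=8−3·3/8=55/8; d'=(20−3·5/4)/(55/8)=26/11
row 3: denom=8−1·8/55=432/55; d'=(-34−1·26/11)/(432/55)=-125/27
row 4: denom=10−3·55/144=425/48; d'=(13−3·-125/27)/(425/48)=3872/1275
back: M4=3872/1275
back: M3=-125/27−55/144·3872/1275=-4429/765
back: M2=26/11−8/55·-4429/765=12262/3825
back: M1=5/4−3/8·12262/3825=61/1275
M: M0=0, M1=61/1275, M2=12262/3825, M3=-4429/765, M4=3872/1275, M5=0
seg 0: a=-4, c=M0/2=0, d=(M1−M0)/(6·1)=61/7650, b=Δ0−h0·(2M0+M1)/6=-7711/7650
seg 1: a=-5, c=M1/2=61/2550, d=(M2−M1)/(6·3)=12079/68850, b=Δ1−h1·(2M1+M2)/6=-3764/3825
seg 2: a=-3, c=M2/2=6131/3825, d=(M3−M2)/(6·1)=-3823/2550, b=Δ2−h2·(2M2+M3)/6=29807/7650
seg 3: a=1, c=M3/2=-4429/1530, d=(M4−M3)/(6·3)=33761/68850, b=Δ3−h3·(2M3+M4)/6=586/225
seg 4: a=-4, c=M4/2=1936/1275, d=(M5−M4)/(6·2)=-968/3825, b=Δ4−h4·(2M4+M5)/6=-11663/7650
t_q=19/2 → seg 4, τ=3/2; S=-4+-11663/7650·τ+1936/1275·τ²+-968/3825·τ³=-3799/1020

  seg 0: a=-4 b=-7711/7650 c=0 d=61/7650
  seg 1: a=-5 b=-3764/3825 c=61/2550 d=12079/68850
  seg 2: a=-3 b=29807/7650 c=6131/3825 d=-3823/2550
  seg 3: a=1 b=586/225 c=-4429/1530 d=33761/68850
  seg 4: a=-4 b=-11663/7650 c=1936/1275 d=-968/3825
S(19/2) = -3799/1020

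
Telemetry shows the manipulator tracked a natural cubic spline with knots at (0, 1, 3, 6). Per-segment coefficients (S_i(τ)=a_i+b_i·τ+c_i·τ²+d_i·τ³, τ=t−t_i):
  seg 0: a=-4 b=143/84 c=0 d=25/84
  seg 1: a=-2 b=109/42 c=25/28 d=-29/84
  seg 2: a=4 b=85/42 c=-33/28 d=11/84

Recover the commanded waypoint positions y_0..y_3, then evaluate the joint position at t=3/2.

y_0=-4 y_1=-2 y_2=4 y_3=3
S(3/2) = -117/224

y_0 = S_0(0) = a_0 = -4
y_1 = S_1(0) = a_1 = -2
y_2 = S_2(0) = a_2 = 4
y_3 = S_2(3) = 3
t_q=3/2 is in segment 1 (τ=1/2); S_1(τ)=-117/224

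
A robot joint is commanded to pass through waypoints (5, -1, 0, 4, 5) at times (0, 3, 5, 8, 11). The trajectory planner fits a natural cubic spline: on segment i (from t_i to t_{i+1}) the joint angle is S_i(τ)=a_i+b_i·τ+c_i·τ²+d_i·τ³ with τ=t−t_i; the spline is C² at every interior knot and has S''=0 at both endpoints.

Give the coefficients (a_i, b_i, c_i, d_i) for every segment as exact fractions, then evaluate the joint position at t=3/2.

  seg 0: a=5 b=-1919/708 c=0 d=503/6372
  seg 1: a=-1 b=-205/354 c=503/708 d=-121/1416
  seg 2: a=0 b=73/59 c=35/177 d=-88/1593
  seg 3: a=4 b=55/59 c=-53/177 d=53/1593
S(3/2) = 2267/1888

Δ: Δ0=-2, Δ1=1/2, Δ2=4/3, Δ3=1/3
row 1: diag=10, rhs=15; c'=1/5, d'=3/2
row 2: denom=10−2·1/5=48/5; d'=(5−2·3/2)/(48/5)=5/24
row 3: denom=12−3·5/16=177/16; d'=(-6−3·5/24)/(177/16)=-106/177
back: M3=-106/177
back: M2=5/24−5/16·-106/177=70/177
back: M1=3/2−1/5·70/177=503/354
M: M0=0, M1=503/354, M2=70/177, M3=-106/177, M4=0
seg 0: a=5, c=M0/2=0, d=(M1−M0)/(6·3)=503/6372, b=Δ0−h0·(2M0+M1)/6=-1919/708
seg 1: a=-1, c=M1/2=503/708, d=(M2−M1)/(6·2)=-121/1416, b=Δ1−h1·(2M1+M2)/6=-205/354
seg 2: a=0, c=M2/2=35/177, d=(M3−M2)/(6·3)=-88/1593, b=Δ2−h2·(2M2+M3)/6=73/59
seg 3: a=4, c=M3/2=-53/177, d=(M4−M3)/(6·3)=53/1593, b=Δ3−h3·(2M3+M4)/6=55/59
t_q=3/2 → seg 0, τ=3/2; S=5+-1919/708·τ+0·τ²+503/6372·τ³=2267/1888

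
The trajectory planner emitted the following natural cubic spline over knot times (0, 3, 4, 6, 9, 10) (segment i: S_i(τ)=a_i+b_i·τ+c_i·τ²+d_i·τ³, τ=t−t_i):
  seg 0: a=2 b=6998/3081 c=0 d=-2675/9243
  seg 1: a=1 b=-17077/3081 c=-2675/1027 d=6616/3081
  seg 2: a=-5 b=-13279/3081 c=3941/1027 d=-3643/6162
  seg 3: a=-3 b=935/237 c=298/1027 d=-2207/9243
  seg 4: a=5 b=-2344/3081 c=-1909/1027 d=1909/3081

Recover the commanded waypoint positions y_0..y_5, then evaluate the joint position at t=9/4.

y_0 = S_0(0) = a_0 = 2
y_1 = S_1(0) = a_1 = 1
y_2 = S_2(0) = a_2 = -5
y_3 = S_3(0) = a_3 = -3
y_4 = S_4(0) = a_4 = 5
y_5 = S_4(1) = 3
t_q=9/4 is in segment 0 (τ=9/4); S_0(τ)=250685/65728

y_0=2 y_1=1 y_2=-5 y_3=-3 y_4=5 y_5=3
S(9/4) = 250685/65728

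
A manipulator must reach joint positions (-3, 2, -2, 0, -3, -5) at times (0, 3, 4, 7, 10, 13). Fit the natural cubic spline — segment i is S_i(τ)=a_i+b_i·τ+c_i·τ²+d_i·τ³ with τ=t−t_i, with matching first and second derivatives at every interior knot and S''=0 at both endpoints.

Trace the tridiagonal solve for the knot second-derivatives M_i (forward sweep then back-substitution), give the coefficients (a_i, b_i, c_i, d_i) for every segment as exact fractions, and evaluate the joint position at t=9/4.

Δ: Δ0=5/3, Δ1=-4, Δ2=2/3, Δ3=-1, Δ4=-2/3
row 1: diag=8, rhs=-34; c'=1/8, d'=-17/4
row 2: denom=8−1·1/8=63/8; d'=(28−1·-17/4)/(63/8)=86/21
row 3: denom=12−3·8/21=76/7; d'=(-10−3·86/21)/(76/7)=-39/19
row 4: denom=12−3·21/76=849/76; d'=(2−3·-39/19)/(849/76)=620/849
back: M4=620/849
back: M3=-39/19−21/76·620/849=-638/283
back: M2=86/21−8/21·-638/283=1402/283
back: M1=-17/4−1/8·1402/283=-1378/283
M: M0=0, M1=-1378/283, M2=1402/283, M3=-638/283, M4=620/849, M5=0
seg 0: a=-3, c=M0/2=0, d=(M1−M0)/(6·3)=-689/2547, b=Δ0−h0·(2M0+M1)/6=3482/849
seg 1: a=2, c=M1/2=-689/283, d=(M2−M1)/(6·1)=1390/849, b=Δ1−h1·(2M1+M2)/6=-2719/849
seg 2: a=-2, c=M2/2=701/283, d=(M3−M2)/(6·3)=-340/849, b=Δ2−h2·(2M2+M3)/6=-2683/849
seg 3: a=0, c=M3/2=-319/283, d=(M4−M3)/(6·3)=1267/7641, b=Δ3−h3·(2M3+M4)/6=755/849
seg 4: a=-3, c=M4/2=310/849, d=(M5−M4)/(6·3)=-310/7641, b=Δ4−h4·(2M4+M5)/6=-1186/849
t_q=9/4 → seg 0, τ=9/4; S=-3+3482/849·τ+0·τ²+-689/2547·τ³=56991/18112

  seg 0: a=-3 b=3482/849 c=0 d=-689/2547
  seg 1: a=2 b=-2719/849 c=-689/283 d=1390/849
  seg 2: a=-2 b=-2683/849 c=701/283 d=-340/849
  seg 3: a=0 b=755/849 c=-319/283 d=1267/7641
  seg 4: a=-3 b=-1186/849 c=310/849 d=-310/7641
S(9/4) = 56991/18112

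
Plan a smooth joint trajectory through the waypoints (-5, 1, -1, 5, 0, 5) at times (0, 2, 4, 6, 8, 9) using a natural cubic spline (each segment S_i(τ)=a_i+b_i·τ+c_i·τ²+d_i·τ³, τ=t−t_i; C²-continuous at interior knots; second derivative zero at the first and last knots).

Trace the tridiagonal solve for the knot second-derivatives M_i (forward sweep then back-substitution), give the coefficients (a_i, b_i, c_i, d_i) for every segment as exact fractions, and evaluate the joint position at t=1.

  seg 0: a=-5 b=691/153 c=0 d=-58/153
  seg 1: a=1 b=-5/153 c=-116/51 d=137/153
  seg 2: a=-1 b=247/153 c=158/51 d=-184/153
  seg 3: a=5 b=-65/153 c=-70/17 d=1885/1224
  seg 4: a=0 b=485/306 c=1045/204 d=-1045/612
S(1) = -44/51

Δ: Δ0=3, Δ1=-1, Δ2=3, Δ3=-5/2, Δ4=5
row 1: diag=8, rhs=-24; c'=1/4, d'=-3
row 2: denom=8−2·1/4=15/2; d'=(24−2·-3)/(15/2)=4
row 3: denom=8−2·4/15=112/15; d'=(-33−2·4)/(112/15)=-615/112
row 4: denom=6−2·15/56=153/28; d'=(45−2·-615/112)/(153/28)=1045/102
back: M4=1045/102
back: M3=-615/112−15/56·1045/102=-140/17
back: M2=4−4/15·-140/17=316/51
back: M1=-3−1/4·316/51=-232/51
M: M0=0, M1=-232/51, M2=316/51, M3=-140/17, M4=1045/102, M5=0
seg 0: a=-5, c=M0/2=0, d=(M1−M0)/(6·2)=-58/153, b=Δ0−h0·(2M0+M1)/6=691/153
seg 1: a=1, c=M1/2=-116/51, d=(M2−M1)/(6·2)=137/153, b=Δ1−h1·(2M1+M2)/6=-5/153
seg 2: a=-1, c=M2/2=158/51, d=(M3−M2)/(6·2)=-184/153, b=Δ2−h2·(2M2+M3)/6=247/153
seg 3: a=5, c=M3/2=-70/17, d=(M4−M3)/(6·2)=1885/1224, b=Δ3−h3·(2M3+M4)/6=-65/153
seg 4: a=0, c=M4/2=1045/204, d=(M5−M4)/(6·1)=-1045/612, b=Δ4−h4·(2M4+M5)/6=485/306
t_q=1 → seg 0, τ=1; S=-5+691/153·τ+0·τ²+-58/153·τ³=-44/51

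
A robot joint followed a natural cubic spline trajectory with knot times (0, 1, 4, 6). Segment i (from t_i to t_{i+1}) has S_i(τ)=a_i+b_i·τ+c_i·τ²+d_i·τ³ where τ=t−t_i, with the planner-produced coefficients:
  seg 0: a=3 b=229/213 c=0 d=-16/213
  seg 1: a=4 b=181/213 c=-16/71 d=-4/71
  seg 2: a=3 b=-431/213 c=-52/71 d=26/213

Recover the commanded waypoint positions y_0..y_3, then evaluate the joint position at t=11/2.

y_0=3 y_1=4 y_2=3 y_3=-3
S(11/2) = -361/284

y_0 = S_0(0) = a_0 = 3
y_1 = S_1(0) = a_1 = 4
y_2 = S_2(0) = a_2 = 3
y_3 = S_2(2) = -3
t_q=11/2 is in segment 2 (τ=3/2); S_2(τ)=-361/284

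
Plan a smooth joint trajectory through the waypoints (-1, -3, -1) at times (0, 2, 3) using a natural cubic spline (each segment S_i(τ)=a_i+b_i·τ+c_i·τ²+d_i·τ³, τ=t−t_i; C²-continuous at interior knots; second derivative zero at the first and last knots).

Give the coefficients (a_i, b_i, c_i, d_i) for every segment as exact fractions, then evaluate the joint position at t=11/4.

  seg 0: a=-1 b=-2 c=0 d=1/4
  seg 1: a=-3 b=1 c=3/2 d=-1/2
S(11/4) = -207/128

Δ: Δ0=-1, Δ1=2
row 1: diag=6, rhs=18; c'=1/6, d'=3
back: M1=3
M: M0=0, M1=3, M2=0
seg 0: a=-1, c=M0/2=0, d=(M1−M0)/(6·2)=1/4, b=Δ0−h0·(2M0+M1)/6=-2
seg 1: a=-3, c=M1/2=3/2, d=(M2−M1)/(6·1)=-1/2, b=Δ1−h1·(2M1+M2)/6=1
t_q=11/4 → seg 1, τ=3/4; S=-3+1·τ+3/2·τ²+-1/2·τ³=-207/128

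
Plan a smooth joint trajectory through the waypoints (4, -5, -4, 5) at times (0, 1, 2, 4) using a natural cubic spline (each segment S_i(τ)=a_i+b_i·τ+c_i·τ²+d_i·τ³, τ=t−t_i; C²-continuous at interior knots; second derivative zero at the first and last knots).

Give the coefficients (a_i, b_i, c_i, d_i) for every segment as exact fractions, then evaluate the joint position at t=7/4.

  seg 0: a=4 b=-527/46 c=0 d=113/46
  seg 1: a=-5 b=-94/23 c=339/46 d=-105/46
  seg 2: a=-4 b=175/46 c=12/23 d=-2/23
S(7/4) = -625/128

Δ: Δ0=-9, Δ1=1, Δ2=9/2
row 1: diag=4, rhs=60; c'=1/4, d'=15
row 2: denom=6−1·1/4=23/4; d'=(21−1·15)/(23/4)=24/23
back: M2=24/23
back: M1=15−1/4·24/23=339/23
M: M0=0, M1=339/23, M2=24/23, M3=0
seg 0: a=4, c=M0/2=0, d=(M1−M0)/(6·1)=113/46, b=Δ0−h0·(2M0+M1)/6=-527/46
seg 1: a=-5, c=M1/2=339/46, d=(M2−M1)/(6·1)=-105/46, b=Δ1−h1·(2M1+M2)/6=-94/23
seg 2: a=-4, c=M2/2=12/23, d=(M3−M2)/(6·2)=-2/23, b=Δ2−h2·(2M2+M3)/6=175/46
t_q=7/4 → seg 1, τ=3/4; S=-5+-94/23·τ+339/46·τ²+-105/46·τ³=-625/128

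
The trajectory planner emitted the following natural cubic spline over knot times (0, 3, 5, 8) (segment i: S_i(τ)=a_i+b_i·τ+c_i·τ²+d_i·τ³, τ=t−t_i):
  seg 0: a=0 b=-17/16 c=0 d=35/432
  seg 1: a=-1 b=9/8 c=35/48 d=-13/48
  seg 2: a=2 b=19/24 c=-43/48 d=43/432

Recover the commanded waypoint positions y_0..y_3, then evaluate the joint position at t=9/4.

y_0=0 y_1=-1 y_2=2 y_3=-1
S(9/4) = -1503/1024

y_0 = S_0(0) = a_0 = 0
y_1 = S_1(0) = a_1 = -1
y_2 = S_2(0) = a_2 = 2
y_3 = S_2(3) = -1
t_q=9/4 is in segment 0 (τ=9/4); S_0(τ)=-1503/1024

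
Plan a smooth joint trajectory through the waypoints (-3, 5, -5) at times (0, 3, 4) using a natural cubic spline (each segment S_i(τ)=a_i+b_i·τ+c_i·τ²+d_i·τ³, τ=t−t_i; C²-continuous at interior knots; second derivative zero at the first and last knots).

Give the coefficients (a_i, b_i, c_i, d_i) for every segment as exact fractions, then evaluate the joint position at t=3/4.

Δ: Δ0=8/3, Δ1=-10
row 1: diag=8, rhs=-76; c'=1/8, d'=-19/2
back: M1=-19/2
M: M0=0, M1=-19/2, M2=0
seg 0: a=-3, c=M0/2=0, d=(M1−M0)/(6·3)=-19/36, b=Δ0−h0·(2M0+M1)/6=89/12
seg 1: a=5, c=M1/2=-19/4, d=(M2−M1)/(6·1)=19/12, b=Δ1−h1·(2M1+M2)/6=-41/6
t_q=3/4 → seg 0, τ=3/4; S=-3+89/12·τ+0·τ²+-19/36·τ³=599/256

  seg 0: a=-3 b=89/12 c=0 d=-19/36
  seg 1: a=5 b=-41/6 c=-19/4 d=19/12
S(3/4) = 599/256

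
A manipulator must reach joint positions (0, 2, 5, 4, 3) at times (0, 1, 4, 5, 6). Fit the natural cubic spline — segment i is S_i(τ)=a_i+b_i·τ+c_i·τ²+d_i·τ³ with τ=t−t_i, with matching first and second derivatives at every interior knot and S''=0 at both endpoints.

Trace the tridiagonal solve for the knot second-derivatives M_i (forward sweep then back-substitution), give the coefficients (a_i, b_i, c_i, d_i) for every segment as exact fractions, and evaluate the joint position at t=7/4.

Δ: Δ0=2, Δ1=1, Δ2=-1, Δ3=-1
row 1: diag=8, rhs=-6; c'=3/8, d'=-3/4
row 2: denom=8−3·3/8=55/8; d'=(-12−3·-3/4)/(55/8)=-78/55
row 3: denom=4−1·8/55=212/55; d'=(0−1·-78/55)/(212/55)=39/106
back: M3=39/106
back: M2=-78/55−8/55·39/106=-78/53
back: M1=-3/4−3/8·-78/53=-21/106
M: M0=0, M1=-21/106, M2=-78/53, M3=39/106, M4=0
seg 0: a=0, c=M0/2=0, d=(M1−M0)/(6·1)=-7/212, b=Δ0−h0·(2M0+M1)/6=431/212
seg 1: a=2, c=M1/2=-21/212, d=(M2−M1)/(6·3)=-15/212, b=Δ1−h1·(2M1+M2)/6=205/106
seg 2: a=5, c=M2/2=-39/53, d=(M3−M2)/(6·1)=65/212, b=Δ2−h2·(2M2+M3)/6=-121/212
seg 3: a=4, c=M3/2=39/212, d=(M4−M3)/(6·1)=-13/212, b=Δ3−h3·(2M3+M4)/6=-119/106
t_q=7/4 → seg 1, τ=3/4; S=2+205/106·τ+-21/212·τ²+-15/212·τ³=45655/13568

  seg 0: a=0 b=431/212 c=0 d=-7/212
  seg 1: a=2 b=205/106 c=-21/212 d=-15/212
  seg 2: a=5 b=-121/212 c=-39/53 d=65/212
  seg 3: a=4 b=-119/106 c=39/212 d=-13/212
S(7/4) = 45655/13568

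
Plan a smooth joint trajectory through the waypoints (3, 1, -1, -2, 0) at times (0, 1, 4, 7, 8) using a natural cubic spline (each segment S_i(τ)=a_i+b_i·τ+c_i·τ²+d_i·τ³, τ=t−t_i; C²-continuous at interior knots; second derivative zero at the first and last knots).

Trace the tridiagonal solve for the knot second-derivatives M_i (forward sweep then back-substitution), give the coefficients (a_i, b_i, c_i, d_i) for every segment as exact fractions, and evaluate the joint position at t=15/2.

  seg 0: a=3 b=-459/208 c=0 d=43/208
  seg 1: a=1 b=-165/104 c=129/208 d=-587/5616
  seg 2: a=-1 b=-11/16 c=-25/78 d=821/5616
  seg 3: a=-2 b=139/104 c=207/208 d=-69/208
S(15/2) = -1871/1664

Δ: Δ0=-2, Δ1=-2/3, Δ2=-1/3, Δ3=2
row 1: diag=8, rhs=8; c'=3/8, d'=1
row 2: denom=12−3·3/8=87/8; d'=(2−3·1)/(87/8)=-8/87
row 3: denom=8−3·8/29=208/29; d'=(14−3·-8/87)/(208/29)=207/104
back: M3=207/104
back: M2=-8/87−8/29·207/104=-25/39
back: M1=1−3/8·-25/39=129/104
M: M0=0, M1=129/104, M2=-25/39, M3=207/104, M4=0
seg 0: a=3, c=M0/2=0, d=(M1−M0)/(6·1)=43/208, b=Δ0−h0·(2M0+M1)/6=-459/208
seg 1: a=1, c=M1/2=129/208, d=(M2−M1)/(6·3)=-587/5616, b=Δ1−h1·(2M1+M2)/6=-165/104
seg 2: a=-1, c=M2/2=-25/78, d=(M3−M2)/(6·3)=821/5616, b=Δ2−h2·(2M2+M3)/6=-11/16
seg 3: a=-2, c=M3/2=207/208, d=(M4−M3)/(6·1)=-69/208, b=Δ3−h3·(2M3+M4)/6=139/104
t_q=15/2 → seg 3, τ=1/2; S=-2+139/104·τ+207/208·τ²+-69/208·τ³=-1871/1664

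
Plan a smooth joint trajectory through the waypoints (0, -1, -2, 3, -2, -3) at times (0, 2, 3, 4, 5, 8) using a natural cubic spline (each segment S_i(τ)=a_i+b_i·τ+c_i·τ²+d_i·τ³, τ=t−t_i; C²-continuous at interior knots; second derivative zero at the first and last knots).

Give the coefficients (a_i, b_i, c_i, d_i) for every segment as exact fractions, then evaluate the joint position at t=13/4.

  seg 0: a=0 b=1949/3990 c=0 d=-493/1995
  seg 1: a=-1 b=-9883/3990 c=-986/665 d=1687/570
  seg 2: a=-2 b=6856/1995 c=9837/1330 d=-23273/3990
  seg 3: a=3 b=583/798 c=-6718/665 d=17443/3990
  seg 4: a=-2 b=-12686/1995 c=4007/1330 d=-4007/11970
S(13/4) = -65519/85120

Δ: Δ0=-1/2, Δ1=-1, Δ2=5, Δ3=-5, Δ4=-1/3
row 1: diag=6, rhs=-3; c'=1/6, d'=-1/2
row 2: denom=4−1·1/6=23/6; d'=(36−1·-1/2)/(23/6)=219/23
row 3: denom=4−1·6/23=86/23; d'=(-60−1·219/23)/(86/23)=-1599/86
row 4: denom=8−1·23/86=665/86; d'=(28−1·-1599/86)/(665/86)=4007/665
back: M4=4007/665
back: M3=-1599/86−23/86·4007/665=-13436/665
back: M2=219/23−6/23·-13436/665=9837/665
back: M1=-1/2−1/6·9837/665=-1972/665
M: M0=0, M1=-1972/665, M2=9837/665, M3=-13436/665, M4=4007/665, M5=0
seg 0: a=0, c=M0/2=0, d=(M1−M0)/(6·2)=-493/1995, b=Δ0−h0·(2M0+M1)/6=1949/3990
seg 1: a=-1, c=M1/2=-986/665, d=(M2−M1)/(6·1)=1687/570, b=Δ1−h1·(2M1+M2)/6=-9883/3990
seg 2: a=-2, c=M2/2=9837/1330, d=(M3−M2)/(6·1)=-23273/3990, b=Δ2−h2·(2M2+M3)/6=6856/1995
seg 3: a=3, c=M3/2=-6718/665, d=(M4−M3)/(6·1)=17443/3990, b=Δ3−h3·(2M3+M4)/6=583/798
seg 4: a=-2, c=M4/2=4007/1330, d=(M5−M4)/(6·3)=-4007/11970, b=Δ4−h4·(2M4+M5)/6=-12686/1995
t_q=13/4 → seg 2, τ=1/4; S=-2+6856/1995·τ+9837/1330·τ²+-23273/3990·τ³=-65519/85120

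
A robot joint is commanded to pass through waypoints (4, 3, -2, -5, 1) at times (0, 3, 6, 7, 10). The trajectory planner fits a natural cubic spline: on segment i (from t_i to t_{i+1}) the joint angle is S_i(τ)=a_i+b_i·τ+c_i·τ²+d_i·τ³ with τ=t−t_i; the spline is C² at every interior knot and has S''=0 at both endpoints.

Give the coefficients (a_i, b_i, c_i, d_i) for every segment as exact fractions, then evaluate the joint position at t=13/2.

  seg 0: a=4 b=-13/76 c=0 d=-37/2052
  seg 1: a=3 b=-25/38 c=-37/228 d=-119/2052
  seg 2: a=-2 b=-243/76 c=-13/19 d=67/76
  seg 3: a=-5 b=-73/38 c=149/76 d=-149/684
S(13/2) = -2225/608

Δ: Δ0=-1/3, Δ1=-5/3, Δ2=-3, Δ3=2
row 1: diag=12, rhs=-8; c'=1/4, d'=-2/3
row 2: denom=8−3·1/4=29/4; d'=(-8−3·-2/3)/(29/4)=-24/29
row 3: denom=8−1·4/29=228/29; d'=(30−1·-24/29)/(228/29)=149/38
back: M3=149/38
back: M2=-24/29−4/29·149/38=-26/19
back: M1=-2/3−1/4·-26/19=-37/114
M: M0=0, M1=-37/114, M2=-26/19, M3=149/38, M4=0
seg 0: a=4, c=M0/2=0, d=(M1−M0)/(6·3)=-37/2052, b=Δ0−h0·(2M0+M1)/6=-13/76
seg 1: a=3, c=M1/2=-37/228, d=(M2−M1)/(6·3)=-119/2052, b=Δ1−h1·(2M1+M2)/6=-25/38
seg 2: a=-2, c=M2/2=-13/19, d=(M3−M2)/(6·1)=67/76, b=Δ2−h2·(2M2+M3)/6=-243/76
seg 3: a=-5, c=M3/2=149/76, d=(M4−M3)/(6·3)=-149/684, b=Δ3−h3·(2M3+M4)/6=-73/38
t_q=13/2 → seg 2, τ=1/2; S=-2+-243/76·τ+-13/19·τ²+67/76·τ³=-2225/608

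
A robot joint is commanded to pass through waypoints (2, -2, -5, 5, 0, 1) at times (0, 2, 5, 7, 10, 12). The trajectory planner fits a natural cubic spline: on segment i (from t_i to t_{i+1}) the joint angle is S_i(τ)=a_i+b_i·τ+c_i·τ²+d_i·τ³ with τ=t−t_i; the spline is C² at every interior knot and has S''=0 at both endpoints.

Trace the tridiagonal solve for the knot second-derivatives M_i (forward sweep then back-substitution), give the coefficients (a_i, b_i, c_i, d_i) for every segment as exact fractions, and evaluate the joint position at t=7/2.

Δ: Δ0=-2, Δ1=-1, Δ2=5, Δ3=-5/3, Δ4=1/2
row 1: diag=10, rhs=6; c'=3/10, d'=3/5
row 2: denom=10−3·3/10=91/10; d'=(36−3·3/5)/(91/10)=342/91
row 3: denom=10−2·20/91=870/91; d'=(-40−2·342/91)/(870/91)=-2162/435
row 4: denom=10−3·91/290=2627/290; d'=(13−3·-2162/435)/(2627/290)=114/37
back: M4=114/37
back: M3=-2162/435−91/290·114/37=-659/111
back: M2=342/91−20/91·-659/111=562/111
back: M1=3/5−3/10·562/111=-34/37
M: M0=0, M1=-34/37, M2=562/111, M3=-659/111, M4=114/37, M5=0
seg 0: a=2, c=M0/2=0, d=(M1−M0)/(6·2)=-17/222, b=Δ0−h0·(2M0+M1)/6=-188/111
seg 1: a=-2, c=M1/2=-17/37, d=(M2−M1)/(6·3)=332/999, b=Δ1−h1·(2M1+M2)/6=-290/111
seg 2: a=-5, c=M2/2=281/111, d=(M3−M2)/(6·2)=-11/12, b=Δ2−h2·(2M2+M3)/6=400/111
seg 3: a=5, c=M3/2=-659/222, d=(M4−M3)/(6·3)=1001/1998, b=Δ3−h3·(2M3+M4)/6=101/37
seg 4: a=0, c=M4/2=57/37, d=(M5−M4)/(6·2)=-19/74, b=Δ4−h4·(2M4+M5)/6=-115/74
t_q=7/2 → seg 1, τ=3/2; S=-2+-290/111·τ+-17/37·τ²+332/999·τ³=-863/148

  seg 0: a=2 b=-188/111 c=0 d=-17/222
  seg 1: a=-2 b=-290/111 c=-17/37 d=332/999
  seg 2: a=-5 b=400/111 c=281/111 d=-11/12
  seg 3: a=5 b=101/37 c=-659/222 d=1001/1998
  seg 4: a=0 b=-115/74 c=57/37 d=-19/74
S(7/2) = -863/148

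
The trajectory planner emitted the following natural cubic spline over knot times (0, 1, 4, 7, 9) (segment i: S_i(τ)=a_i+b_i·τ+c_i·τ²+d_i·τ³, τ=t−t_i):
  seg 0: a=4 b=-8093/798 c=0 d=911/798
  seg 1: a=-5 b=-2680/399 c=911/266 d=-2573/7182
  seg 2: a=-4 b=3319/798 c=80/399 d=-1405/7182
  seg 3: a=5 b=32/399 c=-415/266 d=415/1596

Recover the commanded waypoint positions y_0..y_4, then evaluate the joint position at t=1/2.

y_0 = S_0(0) = a_0 = 4
y_1 = S_1(0) = a_1 = -5
y_2 = S_2(0) = a_2 = -4
y_3 = S_3(0) = a_3 = 5
y_4 = S_3(2) = 1
t_q=1/2 is in segment 0 (τ=1/2); S_0(τ)=-1975/2128

y_0=4 y_1=-5 y_2=-4 y_3=5 y_4=1
S(1/2) = -1975/2128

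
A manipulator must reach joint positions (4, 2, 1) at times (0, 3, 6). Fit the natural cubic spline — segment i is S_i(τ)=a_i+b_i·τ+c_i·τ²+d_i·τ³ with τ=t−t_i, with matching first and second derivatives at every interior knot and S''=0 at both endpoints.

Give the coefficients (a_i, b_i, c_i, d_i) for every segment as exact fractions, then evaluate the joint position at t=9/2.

  seg 0: a=4 b=-3/4 c=0 d=1/108
  seg 1: a=2 b=-1/2 c=1/12 d=-1/108
S(9/2) = 45/32

Δ: Δ0=-2/3, Δ1=-1/3
row 1: diag=12, rhs=2; c'=1/4, d'=1/6
back: M1=1/6
M: M0=0, M1=1/6, M2=0
seg 0: a=4, c=M0/2=0, d=(M1−M0)/(6·3)=1/108, b=Δ0−h0·(2M0+M1)/6=-3/4
seg 1: a=2, c=M1/2=1/12, d=(M2−M1)/(6·3)=-1/108, b=Δ1−h1·(2M1+M2)/6=-1/2
t_q=9/2 → seg 1, τ=3/2; S=2+-1/2·τ+1/12·τ²+-1/108·τ³=45/32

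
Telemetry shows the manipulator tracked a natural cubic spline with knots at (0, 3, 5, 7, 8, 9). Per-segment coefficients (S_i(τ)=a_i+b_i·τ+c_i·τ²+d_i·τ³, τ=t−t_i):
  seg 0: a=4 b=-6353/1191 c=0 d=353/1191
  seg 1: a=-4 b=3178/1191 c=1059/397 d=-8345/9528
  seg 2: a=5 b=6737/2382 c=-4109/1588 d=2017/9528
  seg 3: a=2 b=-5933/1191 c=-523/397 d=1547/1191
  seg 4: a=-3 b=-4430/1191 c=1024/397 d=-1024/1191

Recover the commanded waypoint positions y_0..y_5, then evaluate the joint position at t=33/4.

y_0=4 y_1=-4 y_2=5 y_3=2 y_4=-3 y_5=-5
S(33/4) = -3003/794

y_0 = S_0(0) = a_0 = 4
y_1 = S_1(0) = a_1 = -4
y_2 = S_2(0) = a_2 = 5
y_3 = S_3(0) = a_3 = 2
y_4 = S_4(0) = a_4 = -3
y_5 = S_4(1) = -5
t_q=33/4 is in segment 4 (τ=1/4); S_4(τ)=-3003/794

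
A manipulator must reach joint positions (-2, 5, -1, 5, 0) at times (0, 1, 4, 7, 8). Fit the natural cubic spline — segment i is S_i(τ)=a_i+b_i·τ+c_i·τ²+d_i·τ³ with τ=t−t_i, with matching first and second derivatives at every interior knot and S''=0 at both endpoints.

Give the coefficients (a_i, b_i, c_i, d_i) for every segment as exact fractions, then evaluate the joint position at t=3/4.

Δ: Δ0=7, Δ1=-2, Δ2=2, Δ3=-5
row 1: diag=8, rhs=-54; c'=3/8, d'=-27/4
row 2: denom=12−3·3/8=87/8; d'=(24−3·-27/4)/(87/8)=118/29
row 3: denom=8−3·8/29=208/29; d'=(-42−3·118/29)/(208/29)=-393/52
back: M3=-393/52
back: M2=118/29−8/29·-393/52=80/13
back: M1=-27/4−3/8·80/13=-471/52
M: M0=0, M1=-471/52, M2=80/13, M3=-393/52, M4=0
seg 0: a=-2, c=M0/2=0, d=(M1−M0)/(6·1)=-157/104, b=Δ0−h0·(2M0+M1)/6=885/104
seg 1: a=5, c=M1/2=-471/104, d=(M2−M1)/(6·3)=791/936, b=Δ1−h1·(2M1+M2)/6=207/52
seg 2: a=-1, c=M2/2=40/13, d=(M3−M2)/(6·3)=-713/936, b=Δ2−h2·(2M2+M3)/6=-3/8
seg 3: a=5, c=M3/2=-393/104, d=(M4−M3)/(6·1)=131/104, b=Δ3−h3·(2M3+M4)/6=-129/52
t_q=3/4 → seg 0, τ=3/4; S=-2+885/104·τ+0·τ²+-157/104·τ³=24929/6656

  seg 0: a=-2 b=885/104 c=0 d=-157/104
  seg 1: a=5 b=207/52 c=-471/104 d=791/936
  seg 2: a=-1 b=-3/8 c=40/13 d=-713/936
  seg 3: a=5 b=-129/52 c=-393/104 d=131/104
S(3/4) = 24929/6656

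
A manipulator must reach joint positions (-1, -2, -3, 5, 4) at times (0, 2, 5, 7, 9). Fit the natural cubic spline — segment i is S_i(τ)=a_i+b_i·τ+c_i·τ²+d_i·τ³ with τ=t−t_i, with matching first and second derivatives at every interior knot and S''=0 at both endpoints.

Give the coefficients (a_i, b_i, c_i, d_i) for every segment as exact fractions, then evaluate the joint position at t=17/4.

  seg 0: a=-1 b=-161/1032 c=0 d=-355/4128
  seg 1: a=-2 b=-613/516 c=-355/688 d=551/2064
  seg 2: a=-3 b=6035/2064 c=649/344 d=-5567/8256
  seg 3: a=5 b=2455/1032 c=-2971/1376 d=2971/8256
S(17/4) = -186887/44032

Δ: Δ0=-1/2, Δ1=-1/3, Δ2=4, Δ3=-1/2
row 1: diag=10, rhs=1; c'=3/10, d'=1/10
row 2: denom=10−3·3/10=91/10; d'=(26−3·1/10)/(91/10)=257/91
row 3: denom=8−2·20/91=688/91; d'=(-27−2·257/91)/(688/91)=-2971/688
back: M3=-2971/688
back: M2=257/91−20/91·-2971/688=649/172
back: M1=1/10−3/10·649/172=-355/344
M: M0=0, M1=-355/344, M2=649/172, M3=-2971/688, M4=0
seg 0: a=-1, c=M0/2=0, d=(M1−M0)/(6·2)=-355/4128, b=Δ0−h0·(2M0+M1)/6=-161/1032
seg 1: a=-2, c=M1/2=-355/688, d=(M2−M1)/(6·3)=551/2064, b=Δ1−h1·(2M1+M2)/6=-613/516
seg 2: a=-3, c=M2/2=649/344, d=(M3−M2)/(6·2)=-5567/8256, b=Δ2−h2·(2M2+M3)/6=6035/2064
seg 3: a=5, c=M3/2=-2971/1376, d=(M4−M3)/(6·2)=2971/8256, b=Δ3−h3·(2M3+M4)/6=2455/1032
t_q=17/4 → seg 1, τ=9/4; S=-2+-613/516·τ+-355/688·τ²+551/2064·τ³=-186887/44032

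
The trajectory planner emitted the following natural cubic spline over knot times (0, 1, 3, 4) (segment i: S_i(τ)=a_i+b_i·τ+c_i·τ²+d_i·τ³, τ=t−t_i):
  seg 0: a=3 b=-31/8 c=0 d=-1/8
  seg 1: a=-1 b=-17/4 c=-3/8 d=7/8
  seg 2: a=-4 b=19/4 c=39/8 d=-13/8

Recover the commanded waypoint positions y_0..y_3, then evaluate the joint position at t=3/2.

y_0=3 y_1=-1 y_2=-4 y_3=4
S(3/2) = -199/64

y_0 = S_0(0) = a_0 = 3
y_1 = S_1(0) = a_1 = -1
y_2 = S_2(0) = a_2 = -4
y_3 = S_2(1) = 4
t_q=3/2 is in segment 1 (τ=1/2); S_1(τ)=-199/64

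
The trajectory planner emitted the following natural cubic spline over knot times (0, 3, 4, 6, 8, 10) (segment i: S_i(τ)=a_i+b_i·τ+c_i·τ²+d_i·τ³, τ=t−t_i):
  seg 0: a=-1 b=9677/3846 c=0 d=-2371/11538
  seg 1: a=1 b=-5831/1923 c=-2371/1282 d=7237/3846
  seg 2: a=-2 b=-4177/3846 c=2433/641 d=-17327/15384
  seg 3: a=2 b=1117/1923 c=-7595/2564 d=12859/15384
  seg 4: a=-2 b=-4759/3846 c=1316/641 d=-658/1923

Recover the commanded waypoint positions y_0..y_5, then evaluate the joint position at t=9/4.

y_0=-1 y_1=1 y_2=-2 y_3=2 y_4=-2 y_5=1
S(9/4) = 190397/82048

y_0 = S_0(0) = a_0 = -1
y_1 = S_1(0) = a_1 = 1
y_2 = S_2(0) = a_2 = -2
y_3 = S_3(0) = a_3 = 2
y_4 = S_4(0) = a_4 = -2
y_5 = S_4(2) = 1
t_q=9/4 is in segment 0 (τ=9/4); S_0(τ)=190397/82048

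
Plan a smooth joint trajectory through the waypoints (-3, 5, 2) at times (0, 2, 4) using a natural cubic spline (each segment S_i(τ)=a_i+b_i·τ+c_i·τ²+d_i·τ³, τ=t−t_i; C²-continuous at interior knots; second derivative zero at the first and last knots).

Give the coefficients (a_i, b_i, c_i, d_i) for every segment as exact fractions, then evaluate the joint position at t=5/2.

Δ: Δ0=4, Δ1=-3/2
row 1: diag=8, rhs=-33; c'=1/4, d'=-33/8
back: M1=-33/8
M: M0=0, M1=-33/8, M2=0
seg 0: a=-3, c=M0/2=0, d=(M1−M0)/(6·2)=-11/32, b=Δ0−h0·(2M0+M1)/6=43/8
seg 1: a=5, c=M1/2=-33/16, d=(M2−M1)/(6·2)=11/32, b=Δ1−h1·(2M1+M2)/6=5/4
t_q=5/2 → seg 1, τ=1/2; S=5+5/4·τ+-33/16·τ²+11/32·τ³=1319/256

  seg 0: a=-3 b=43/8 c=0 d=-11/32
  seg 1: a=5 b=5/4 c=-33/16 d=11/32
S(5/2) = 1319/256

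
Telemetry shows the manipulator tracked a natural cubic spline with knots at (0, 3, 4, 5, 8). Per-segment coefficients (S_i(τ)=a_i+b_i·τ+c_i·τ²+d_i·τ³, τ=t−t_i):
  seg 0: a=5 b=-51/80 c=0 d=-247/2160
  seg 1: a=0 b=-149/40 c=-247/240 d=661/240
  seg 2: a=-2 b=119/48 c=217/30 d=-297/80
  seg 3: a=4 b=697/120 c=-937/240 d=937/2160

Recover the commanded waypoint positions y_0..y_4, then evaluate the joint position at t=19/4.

y_0=5 y_1=0 y_2=-2 y_3=4 y_4=-2
S(19/4) = 12093/5120

y_0 = S_0(0) = a_0 = 5
y_1 = S_1(0) = a_1 = 0
y_2 = S_2(0) = a_2 = -2
y_3 = S_3(0) = a_3 = 4
y_4 = S_3(3) = -2
t_q=19/4 is in segment 2 (τ=3/4); S_2(τ)=12093/5120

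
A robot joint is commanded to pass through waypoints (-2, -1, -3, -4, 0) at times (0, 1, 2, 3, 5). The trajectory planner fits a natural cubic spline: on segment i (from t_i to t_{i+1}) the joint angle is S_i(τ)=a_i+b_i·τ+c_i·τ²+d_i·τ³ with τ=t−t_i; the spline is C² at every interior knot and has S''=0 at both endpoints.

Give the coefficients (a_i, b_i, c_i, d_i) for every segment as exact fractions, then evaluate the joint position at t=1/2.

  seg 0: a=-2 b=79/43 c=0 d=-36/43
  seg 1: a=-1 b=-29/43 c=-108/43 d=51/43
  seg 2: a=-3 b=-92/43 c=45/43 d=4/43
  seg 3: a=-4 b=10/43 c=57/43 d=-19/86
S(1/2) = -51/43

Δ: Δ0=1, Δ1=-2, Δ2=-1, Δ3=2
row 1: diag=4, rhs=-18; c'=1/4, d'=-9/2
row 2: denom=4−1·1/4=15/4; d'=(6−1·-9/2)/(15/4)=14/5
row 3: denom=6−1·4/15=86/15; d'=(18−1·14/5)/(86/15)=114/43
back: M3=114/43
back: M2=14/5−4/15·114/43=90/43
back: M1=-9/2−1/4·90/43=-216/43
M: M0=0, M1=-216/43, M2=90/43, M3=114/43, M4=0
seg 0: a=-2, c=M0/2=0, d=(M1−M0)/(6·1)=-36/43, b=Δ0−h0·(2M0+M1)/6=79/43
seg 1: a=-1, c=M1/2=-108/43, d=(M2−M1)/(6·1)=51/43, b=Δ1−h1·(2M1+M2)/6=-29/43
seg 2: a=-3, c=M2/2=45/43, d=(M3−M2)/(6·1)=4/43, b=Δ2−h2·(2M2+M3)/6=-92/43
seg 3: a=-4, c=M3/2=57/43, d=(M4−M3)/(6·2)=-19/86, b=Δ3−h3·(2M3+M4)/6=10/43
t_q=1/2 → seg 0, τ=1/2; S=-2+79/43·τ+0·τ²+-36/43·τ³=-51/43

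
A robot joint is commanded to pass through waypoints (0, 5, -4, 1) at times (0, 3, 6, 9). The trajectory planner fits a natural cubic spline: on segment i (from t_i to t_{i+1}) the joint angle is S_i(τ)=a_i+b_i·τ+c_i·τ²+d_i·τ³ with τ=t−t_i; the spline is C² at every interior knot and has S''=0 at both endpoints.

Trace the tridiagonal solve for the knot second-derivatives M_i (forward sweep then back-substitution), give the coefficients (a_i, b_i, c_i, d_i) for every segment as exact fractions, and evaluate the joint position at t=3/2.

Δ: Δ0=5/3, Δ1=-3, Δ2=5/3
row 1: diag=12, rhs=-28; c'=1/4, d'=-7/3
row 2: denom=12−3·1/4=45/4; d'=(28−3·-7/3)/(45/4)=28/9
back: M2=28/9
back: M1=-7/3−1/4·28/9=-28/9
M: M0=0, M1=-28/9, M2=28/9, M3=0
seg 0: a=0, c=M0/2=0, d=(M1−M0)/(6·3)=-14/81, b=Δ0−h0·(2M0+M1)/6=29/9
seg 1: a=5, c=M1/2=-14/9, d=(M2−M1)/(6·3)=28/81, b=Δ1−h1·(2M1+M2)/6=-13/9
seg 2: a=-4, c=M2/2=14/9, d=(M3−M2)/(6·3)=-14/81, b=Δ2−h2·(2M2+M3)/6=-13/9
t_q=3/2 → seg 0, τ=3/2; S=0+29/9·τ+0·τ²+-14/81·τ³=17/4

  seg 0: a=0 b=29/9 c=0 d=-14/81
  seg 1: a=5 b=-13/9 c=-14/9 d=28/81
  seg 2: a=-4 b=-13/9 c=14/9 d=-14/81
S(3/2) = 17/4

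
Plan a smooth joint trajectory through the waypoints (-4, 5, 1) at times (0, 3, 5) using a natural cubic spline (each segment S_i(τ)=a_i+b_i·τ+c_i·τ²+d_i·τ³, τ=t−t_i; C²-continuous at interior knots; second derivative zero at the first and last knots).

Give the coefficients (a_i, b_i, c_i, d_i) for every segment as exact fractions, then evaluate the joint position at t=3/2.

  seg 0: a=-4 b=9/2 c=0 d=-1/6
  seg 1: a=5 b=0 c=-3/2 d=1/4
S(3/2) = 35/16

Δ: Δ0=3, Δ1=-2
row 1: diag=10, rhs=-30; c'=1/5, d'=-3
back: M1=-3
M: M0=0, M1=-3, M2=0
seg 0: a=-4, c=M0/2=0, d=(M1−M0)/(6·3)=-1/6, b=Δ0−h0·(2M0+M1)/6=9/2
seg 1: a=5, c=M1/2=-3/2, d=(M2−M1)/(6·2)=1/4, b=Δ1−h1·(2M1+M2)/6=0
t_q=3/2 → seg 0, τ=3/2; S=-4+9/2·τ+0·τ²+-1/6·τ³=35/16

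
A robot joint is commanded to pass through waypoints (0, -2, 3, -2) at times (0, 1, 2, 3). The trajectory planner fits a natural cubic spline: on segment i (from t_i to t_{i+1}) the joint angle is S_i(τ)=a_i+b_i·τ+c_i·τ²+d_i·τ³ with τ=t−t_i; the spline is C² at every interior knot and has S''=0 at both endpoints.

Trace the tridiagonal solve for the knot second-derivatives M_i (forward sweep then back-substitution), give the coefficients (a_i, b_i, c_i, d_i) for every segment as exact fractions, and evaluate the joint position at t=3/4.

Δ: Δ0=-2, Δ1=5, Δ2=-5
row 1: diag=4, rhs=42; c'=1/4, d'=21/2
row 2: denom=4−1·1/4=15/4; d'=(-60−1·21/2)/(15/4)=-94/5
back: M2=-94/5
back: M1=21/2−1/4·-94/5=76/5
M: M0=0, M1=76/5, M2=-94/5, M3=0
seg 0: a=0, c=M0/2=0, d=(M1−M0)/(6·1)=38/15, b=Δ0−h0·(2M0+M1)/6=-68/15
seg 1: a=-2, c=M1/2=38/5, d=(M2−M1)/(6·1)=-17/3, b=Δ1−h1·(2M1+M2)/6=46/15
seg 2: a=3, c=M2/2=-47/5, d=(M3−M2)/(6·1)=47/15, b=Δ2−h2·(2M2+M3)/6=19/15
t_q=3/4 → seg 0, τ=3/4; S=0+-68/15·τ+0·τ²+38/15·τ³=-373/160

  seg 0: a=0 b=-68/15 c=0 d=38/15
  seg 1: a=-2 b=46/15 c=38/5 d=-17/3
  seg 2: a=3 b=19/15 c=-47/5 d=47/15
S(3/4) = -373/160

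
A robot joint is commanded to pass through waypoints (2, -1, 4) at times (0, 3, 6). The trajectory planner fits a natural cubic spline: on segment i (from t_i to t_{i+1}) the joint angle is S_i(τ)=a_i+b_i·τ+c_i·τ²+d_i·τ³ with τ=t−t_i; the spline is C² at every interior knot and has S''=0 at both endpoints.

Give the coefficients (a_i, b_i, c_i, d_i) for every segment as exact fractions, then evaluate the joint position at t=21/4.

Δ: Δ0=-1, Δ1=5/3
row 1: diag=12, rhs=16; c'=1/4, d'=4/3
back: M1=4/3
M: M0=0, M1=4/3, M2=0
seg 0: a=2, c=M0/2=0, d=(M1−M0)/(6·3)=2/27, b=Δ0−h0·(2M0+M1)/6=-5/3
seg 1: a=-1, c=M1/2=2/3, d=(M2−M1)/(6·3)=-2/27, b=Δ1−h1·(2M1+M2)/6=1/3
t_q=21/4 → seg 1, τ=9/4; S=-1+1/3·τ+2/3·τ²+-2/27·τ³=73/32

  seg 0: a=2 b=-5/3 c=0 d=2/27
  seg 1: a=-1 b=1/3 c=2/3 d=-2/27
S(21/4) = 73/32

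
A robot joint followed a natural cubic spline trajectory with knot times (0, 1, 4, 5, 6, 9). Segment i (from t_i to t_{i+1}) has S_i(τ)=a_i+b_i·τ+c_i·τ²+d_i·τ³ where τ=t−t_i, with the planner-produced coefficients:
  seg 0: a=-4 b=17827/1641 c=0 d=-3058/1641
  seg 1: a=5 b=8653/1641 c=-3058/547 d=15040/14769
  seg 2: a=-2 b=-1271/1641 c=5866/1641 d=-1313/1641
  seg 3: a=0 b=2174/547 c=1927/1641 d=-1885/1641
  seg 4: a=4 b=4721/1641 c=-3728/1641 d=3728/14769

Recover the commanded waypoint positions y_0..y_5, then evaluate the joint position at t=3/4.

y_0 = S_0(0) = a_0 = -4
y_1 = S_1(0) = a_1 = 5
y_2 = S_2(0) = a_2 = -2
y_3 = S_3(0) = a_3 = 0
y_4 = S_4(0) = a_4 = 4
y_5 = S_4(3) = -1
t_q=3/4 is in segment 0 (τ=3/4); S_0(τ)=58839/17504

y_0=-4 y_1=5 y_2=-2 y_3=0 y_4=4 y_5=-1
S(3/4) = 58839/17504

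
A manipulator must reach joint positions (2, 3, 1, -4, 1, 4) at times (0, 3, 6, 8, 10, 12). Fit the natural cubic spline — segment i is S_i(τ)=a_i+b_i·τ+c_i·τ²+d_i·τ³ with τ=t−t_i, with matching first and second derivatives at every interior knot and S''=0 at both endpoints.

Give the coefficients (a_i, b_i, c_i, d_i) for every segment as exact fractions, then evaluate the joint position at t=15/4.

  seg 0: a=2 b=1025/3138 c=0 d=7/9414
  seg 1: a=3 b=544/1569 c=7/1046 d=-1081/9414
  seg 2: a=1 b=-8515/3138 c=-537/523 d=3557/6276
  seg 3: a=-4 b=-61/3138 c=2483/1046 d=-874/1569
  seg 4: a=1 b=8759/3138 c=-1013/1046 d=1013/6276
S(15/4) = 215249/66944

Δ: Δ0=1/3, Δ1=-2/3, Δ2=-5/2, Δ3=5/2, Δ4=3/2
row 1: diag=12, rhs=-6; c'=1/4, d'=-1/2
row 2: denom=10−3·1/4=37/4; d'=(-11−3·-1/2)/(37/4)=-38/37
row 3: denom=8−2·8/37=280/37; d'=(30−2·-38/37)/(280/37)=593/140
row 4: denom=8−2·37/140=523/70; d'=(-6−2·593/140)/(523/70)=-1013/523
back: M4=-1013/523
back: M3=593/140−37/140·-1013/523=2483/523
back: M2=-38/37−8/37·2483/523=-1074/523
back: M1=-1/2−1/4·-1074/523=7/523
M: M0=0, M1=7/523, M2=-1074/523, M3=2483/523, M4=-1013/523, M5=0
seg 0: a=2, c=M0/2=0, d=(M1−M0)/(6·3)=7/9414, b=Δ0−h0·(2M0+M1)/6=1025/3138
seg 1: a=3, c=M1/2=7/1046, d=(M2−M1)/(6·3)=-1081/9414, b=Δ1−h1·(2M1+M2)/6=544/1569
seg 2: a=1, c=M2/2=-537/523, d=(M3−M2)/(6·2)=3557/6276, b=Δ2−h2·(2M2+M3)/6=-8515/3138
seg 3: a=-4, c=M3/2=2483/1046, d=(M4−M3)/(6·2)=-874/1569, b=Δ3−h3·(2M3+M4)/6=-61/3138
seg 4: a=1, c=M4/2=-1013/1046, d=(M5−M4)/(6·2)=1013/6276, b=Δ4−h4·(2M4+M5)/6=8759/3138
t_q=15/4 → seg 1, τ=3/4; S=3+544/1569·τ+7/1046·τ²+-1081/9414·τ³=215249/66944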